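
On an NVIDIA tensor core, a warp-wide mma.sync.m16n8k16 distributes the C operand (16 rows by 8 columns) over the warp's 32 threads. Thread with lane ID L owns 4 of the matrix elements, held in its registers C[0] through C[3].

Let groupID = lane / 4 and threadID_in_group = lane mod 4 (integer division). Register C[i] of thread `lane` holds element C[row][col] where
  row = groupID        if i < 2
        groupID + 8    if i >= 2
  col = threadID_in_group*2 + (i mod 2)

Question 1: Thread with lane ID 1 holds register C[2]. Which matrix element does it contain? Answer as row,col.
8,2

1: gr=0,th=1
[2] (0+8,1*2+0) = (8,2)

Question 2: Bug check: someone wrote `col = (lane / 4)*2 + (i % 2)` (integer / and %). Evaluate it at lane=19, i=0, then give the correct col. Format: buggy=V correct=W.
buggy=8 correct=6

`(lane / 4)*2 + (i % 2)`[19,0]⇒8
lane 19: gr=4 (19/4), th=3 (19%4)
i=0: r=4+0=4, c=3*2+0=6
col: 8 vs 6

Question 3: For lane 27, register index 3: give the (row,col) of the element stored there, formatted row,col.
14,7

lane 27: gid=6 (27/4), tid=3 (27%4)
i=3: r=6+8=14, c=3*2+1=7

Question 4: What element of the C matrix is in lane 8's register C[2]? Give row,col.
10,0

lane 8: gr=2 (8/4), th=0 (8%4)
i=2: r=2+8=10, c=0*2+0=0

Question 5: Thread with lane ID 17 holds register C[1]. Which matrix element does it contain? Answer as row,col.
lane 17->17/4=4, 17 mod 4=1
i=1  r:4+0->4  c:2·1+1->3

4,3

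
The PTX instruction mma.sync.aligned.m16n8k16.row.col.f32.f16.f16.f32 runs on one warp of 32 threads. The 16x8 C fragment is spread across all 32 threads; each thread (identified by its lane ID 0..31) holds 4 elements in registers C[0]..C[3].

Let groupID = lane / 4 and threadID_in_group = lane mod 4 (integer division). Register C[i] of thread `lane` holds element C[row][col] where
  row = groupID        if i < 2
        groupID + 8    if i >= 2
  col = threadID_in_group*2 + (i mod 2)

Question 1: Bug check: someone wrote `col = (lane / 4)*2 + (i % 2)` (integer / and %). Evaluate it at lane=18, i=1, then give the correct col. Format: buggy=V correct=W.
buggy=9 correct=5

`(lane / 4)*2 + (i % 2)`[18,1]→9
L=18→G=18>>2=4, T=18&3=2
[1]→row 4+0=4  col 2·2+1=5
col: 9 vs 5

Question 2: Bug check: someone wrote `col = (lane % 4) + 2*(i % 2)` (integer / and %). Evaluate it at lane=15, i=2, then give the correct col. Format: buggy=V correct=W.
buggy=3 correct=6

`(lane % 4) + 2*(i % 2)`[15,2]->3
lane 15: gid=3 (15/4), tid=3 (15%4)
i=2: r=3+8=11, c=3*2+0=6
col: 3 vs 6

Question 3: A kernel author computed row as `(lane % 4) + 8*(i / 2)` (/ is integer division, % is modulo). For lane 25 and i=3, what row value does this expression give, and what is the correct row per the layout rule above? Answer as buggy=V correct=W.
buggy=9 correct=14

`(lane % 4) + 8*(i / 2)`[25,3]⇒9
lane 25: gr=6 (25/4), th=1 (25%4)
i=3: r=6+8=14, c=1*2+1=3
row: 9 vs 14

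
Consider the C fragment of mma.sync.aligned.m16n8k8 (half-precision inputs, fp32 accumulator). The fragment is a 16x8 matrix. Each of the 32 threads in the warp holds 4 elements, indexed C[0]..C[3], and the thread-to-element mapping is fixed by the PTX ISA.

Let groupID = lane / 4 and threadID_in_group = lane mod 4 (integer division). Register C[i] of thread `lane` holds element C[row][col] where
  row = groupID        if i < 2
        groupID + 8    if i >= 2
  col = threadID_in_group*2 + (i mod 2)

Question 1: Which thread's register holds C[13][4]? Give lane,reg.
r=13->g=5,rb=1  c=4->t=2,b0=0
L=5*4+2=22  i=1*2+0=2

22,2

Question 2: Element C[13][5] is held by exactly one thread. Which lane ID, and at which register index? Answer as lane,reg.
22,3

r: 13->gid=5,r8=1  c: 5->tid=2,i&1=1
L=5*4+2=22  i=1*2+1=3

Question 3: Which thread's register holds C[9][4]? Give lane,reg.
6,2

r:9=>grp=1,rB=1  c:4=>tig=2,lo=0
L=1*4+2=6  i=1*2+0=2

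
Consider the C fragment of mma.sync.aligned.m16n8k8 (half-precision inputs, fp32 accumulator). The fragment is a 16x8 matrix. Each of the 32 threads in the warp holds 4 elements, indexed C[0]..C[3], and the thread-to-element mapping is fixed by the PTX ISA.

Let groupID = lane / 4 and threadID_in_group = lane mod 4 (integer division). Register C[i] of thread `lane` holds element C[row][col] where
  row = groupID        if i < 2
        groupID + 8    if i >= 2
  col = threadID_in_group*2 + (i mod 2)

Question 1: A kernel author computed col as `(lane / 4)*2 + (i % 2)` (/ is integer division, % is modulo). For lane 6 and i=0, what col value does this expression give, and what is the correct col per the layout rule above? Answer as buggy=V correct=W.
`(lane / 4)*2 + (i % 2)`[6,0]->2
lane 6: g=1 (6/4), t=2 (6%4)
i=0: r=1+0=1, c=2*2+0=4
col: 2 vs 4

buggy=2 correct=4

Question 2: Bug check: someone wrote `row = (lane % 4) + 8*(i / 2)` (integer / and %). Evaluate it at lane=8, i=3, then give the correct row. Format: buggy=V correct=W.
buggy=8 correct=10

`(lane % 4) + 8*(i / 2)`[8,3]=>8
8: grp=2,tig=0
[3] (2+8,0*2+1) = (10,1)
row: 8 vs 10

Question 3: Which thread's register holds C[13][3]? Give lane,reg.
r=13->g=5,rb=1  c=3->t=1,b0=1
L=5*4+1=21  i=1*2+1=3

21,3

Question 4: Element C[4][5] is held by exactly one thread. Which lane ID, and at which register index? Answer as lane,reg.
18,1

r=4→G=4,rhi=0  c=5→T=2,p=1
L=4*4+2=18  i=0*2+1=1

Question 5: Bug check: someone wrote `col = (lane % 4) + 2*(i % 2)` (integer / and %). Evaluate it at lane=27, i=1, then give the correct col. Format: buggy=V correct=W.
buggy=5 correct=7

`(lane % 4) + 2*(i % 2)`[27,1]->5
lane 27: gid=6 (27/4), tid=3 (27%4)
i=1: r=6+0=6, c=3*2+1=7
col: 5 vs 7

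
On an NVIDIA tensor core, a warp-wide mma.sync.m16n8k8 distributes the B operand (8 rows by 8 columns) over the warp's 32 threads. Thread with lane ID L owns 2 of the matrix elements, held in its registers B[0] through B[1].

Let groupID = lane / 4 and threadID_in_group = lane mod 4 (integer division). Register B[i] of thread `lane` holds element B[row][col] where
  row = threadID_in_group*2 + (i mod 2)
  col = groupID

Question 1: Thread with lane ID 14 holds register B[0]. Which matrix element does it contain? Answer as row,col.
4,3

lane 14=>14/4=3, 14 mod 4=2
i=0  r:2·2+0=>4  c:3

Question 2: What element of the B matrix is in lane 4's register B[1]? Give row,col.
lane 4: G=1 (4/4), T=0 (4%4)
i=1: r=0*2+1=1, c=G=1

1,1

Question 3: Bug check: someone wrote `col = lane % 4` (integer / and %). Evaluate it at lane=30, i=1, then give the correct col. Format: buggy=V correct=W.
buggy=2 correct=7

`lane % 4`[30,1]→2
L=30→G=30>>2=7, T=30&3=2
[1]→row 2·2+1=5  col G=7
col: 2 vs 7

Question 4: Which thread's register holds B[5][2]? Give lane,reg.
10,1

c=2⇒gr=2  r=5⇒th=2,odd=1
L=2*4+2=10  i=1=1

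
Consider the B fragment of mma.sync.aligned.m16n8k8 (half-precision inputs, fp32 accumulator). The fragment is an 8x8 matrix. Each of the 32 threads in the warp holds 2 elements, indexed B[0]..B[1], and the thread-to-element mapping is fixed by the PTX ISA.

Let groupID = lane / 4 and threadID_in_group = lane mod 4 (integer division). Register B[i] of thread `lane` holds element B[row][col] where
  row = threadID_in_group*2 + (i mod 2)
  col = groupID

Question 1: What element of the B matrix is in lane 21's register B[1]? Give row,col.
3,5

lane 21: grp=5 (21/4), tig=1 (21%4)
i=1: r=1*2+1=3, c=grp=5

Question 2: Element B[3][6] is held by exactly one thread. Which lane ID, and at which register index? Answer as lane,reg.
25,1

c=6->g=6  r=3->t=1,b0=1
L=6*4+1=25  i=1=1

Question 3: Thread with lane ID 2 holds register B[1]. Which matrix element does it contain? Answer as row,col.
5,0

lane 2: G=0 (2/4), T=2 (2%4)
i=1: r=2*2+1=5, c=G=0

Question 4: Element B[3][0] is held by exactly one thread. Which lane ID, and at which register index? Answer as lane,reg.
1,1

c=0⇒gr=0  r=3⇒th=1,odd=1
L=0*4+1=1  i=1=1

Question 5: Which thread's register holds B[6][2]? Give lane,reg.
11,0

c: 2->gid=2  r: 6->tid=3,i&1=0
L=2*4+3=11  i=0=0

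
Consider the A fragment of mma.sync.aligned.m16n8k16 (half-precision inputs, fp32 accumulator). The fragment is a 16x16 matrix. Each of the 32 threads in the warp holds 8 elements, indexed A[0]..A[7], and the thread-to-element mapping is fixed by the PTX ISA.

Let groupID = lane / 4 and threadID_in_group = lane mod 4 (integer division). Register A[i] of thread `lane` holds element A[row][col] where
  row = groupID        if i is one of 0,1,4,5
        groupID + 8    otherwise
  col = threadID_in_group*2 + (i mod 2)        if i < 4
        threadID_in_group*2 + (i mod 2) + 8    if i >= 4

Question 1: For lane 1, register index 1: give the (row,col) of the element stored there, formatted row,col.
1: gr=0,th=1
[1] (0+0,1*2+1+0) = (0,3)

0,3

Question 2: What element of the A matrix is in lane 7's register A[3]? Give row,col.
9,7

lane 7: g=1 (7/4), t=3 (7%4)
i=3: r=1+8=9, c=3*2+1+0=7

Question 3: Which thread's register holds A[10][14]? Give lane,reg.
r=10⇒gr=2,Rb=1  c=14⇒Cb=1,th=3,odd=0
L=2*4+3=11  i=1*4+1*2+0=6

11,6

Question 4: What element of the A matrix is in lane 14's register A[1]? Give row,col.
3,5

lane 14: gid=3 (14/4), tid=2 (14%4)
i=1: r=3+0=3, c=2*2+1+0=5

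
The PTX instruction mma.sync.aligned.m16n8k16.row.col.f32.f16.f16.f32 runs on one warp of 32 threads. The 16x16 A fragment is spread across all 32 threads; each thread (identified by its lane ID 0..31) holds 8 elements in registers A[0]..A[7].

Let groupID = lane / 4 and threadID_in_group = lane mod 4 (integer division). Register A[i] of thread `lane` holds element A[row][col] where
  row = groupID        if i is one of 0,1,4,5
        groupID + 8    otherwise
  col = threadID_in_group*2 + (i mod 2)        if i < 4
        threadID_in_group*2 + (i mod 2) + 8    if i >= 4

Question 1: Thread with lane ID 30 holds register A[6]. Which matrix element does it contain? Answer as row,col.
30: grp=7,tig=2
[6] (7+8,2*2+0+8) = (15,12)

15,12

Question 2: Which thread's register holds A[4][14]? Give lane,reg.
r=4→G=4,rhi=0  c=14→chi=1,T=3,p=0
L=4*4+3=19  i=1*4+0*2+0=4

19,4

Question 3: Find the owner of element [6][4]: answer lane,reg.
26,0

r=6→G=6,rhi=0  c=4→chi=0,T=2,p=0
L=6*4+2=26  i=0*4+0*2+0=0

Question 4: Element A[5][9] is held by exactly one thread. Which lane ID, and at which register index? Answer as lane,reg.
20,5

r:5=>grp=5,rB=0  c:9=>cB=1,tig=0,lo=1
L=5*4+0=20  i=1*4+0*2+1=5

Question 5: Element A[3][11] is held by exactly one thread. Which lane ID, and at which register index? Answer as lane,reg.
r:3=>grp=3,rB=0  c:11=>cB=1,tig=1,lo=1
L=3*4+1=13  i=1*4+0*2+1=5

13,5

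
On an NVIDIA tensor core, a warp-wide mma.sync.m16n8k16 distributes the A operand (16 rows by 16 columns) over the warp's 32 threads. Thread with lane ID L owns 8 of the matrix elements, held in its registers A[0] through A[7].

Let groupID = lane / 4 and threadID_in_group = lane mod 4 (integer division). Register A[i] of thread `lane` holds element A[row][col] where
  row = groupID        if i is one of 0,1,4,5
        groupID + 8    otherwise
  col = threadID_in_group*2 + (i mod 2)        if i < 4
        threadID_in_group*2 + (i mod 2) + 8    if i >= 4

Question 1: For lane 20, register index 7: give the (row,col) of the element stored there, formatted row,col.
13,9

20: grp=5,tig=0
[7] (5+8,0*2+1+8) = (13,9)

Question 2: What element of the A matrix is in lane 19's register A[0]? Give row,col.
lane 19: gr=4 (19/4), th=3 (19%4)
i=0: r=4+0=4, c=3*2+0+0=6

4,6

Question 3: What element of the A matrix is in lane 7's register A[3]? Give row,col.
9,7

lane 7→7/4=1, 7 mod 4=3
i=3  r:1+8→9  c:2·3+1+0→7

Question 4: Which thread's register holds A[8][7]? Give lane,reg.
3,3

r=8⇒gr=0,Rb=1  c=7⇒Cb=0,th=3,odd=1
L=0*4+3=3  i=0*4+1*2+1=3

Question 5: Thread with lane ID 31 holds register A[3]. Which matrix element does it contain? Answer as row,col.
15,7

L=31->gid=31>>2=7, tid=31&3=3
[3]->row 7+8=15  col 3·2+1+0=7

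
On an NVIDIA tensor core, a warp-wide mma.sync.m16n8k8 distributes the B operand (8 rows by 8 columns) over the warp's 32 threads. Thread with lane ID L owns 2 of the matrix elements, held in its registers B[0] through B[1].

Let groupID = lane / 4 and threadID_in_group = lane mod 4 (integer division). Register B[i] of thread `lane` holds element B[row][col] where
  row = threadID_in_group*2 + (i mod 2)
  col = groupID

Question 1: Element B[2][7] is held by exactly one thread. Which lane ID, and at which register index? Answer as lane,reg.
29,0

c:7=>grp=7  r:2=>tig=1,lo=0
L=7*4+1=29  i=0=0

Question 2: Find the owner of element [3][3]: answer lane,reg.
c=3→G=3  r=3→T=1,p=1
L=3*4+1=13  i=1=1

13,1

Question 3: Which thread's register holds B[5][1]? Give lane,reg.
6,1

c:1=>grp=1  r:5=>tig=2,lo=1
L=1*4+2=6  i=1=1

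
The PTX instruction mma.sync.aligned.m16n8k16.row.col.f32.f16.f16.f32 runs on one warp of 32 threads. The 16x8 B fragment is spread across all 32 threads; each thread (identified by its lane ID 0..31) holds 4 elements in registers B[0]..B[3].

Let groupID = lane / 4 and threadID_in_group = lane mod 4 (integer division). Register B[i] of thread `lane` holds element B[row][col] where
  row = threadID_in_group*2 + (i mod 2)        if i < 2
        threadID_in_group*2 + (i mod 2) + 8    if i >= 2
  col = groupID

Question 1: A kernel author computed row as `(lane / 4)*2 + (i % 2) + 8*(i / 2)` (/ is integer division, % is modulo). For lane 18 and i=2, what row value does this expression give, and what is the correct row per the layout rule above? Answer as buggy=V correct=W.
buggy=16 correct=12

`(lane / 4)*2 + (i % 2) + 8*(i / 2)`[18,2]⇒16
18: gr=4,th=2
[2] (2*2+0+8,4) = (12,4)
row: 16 vs 12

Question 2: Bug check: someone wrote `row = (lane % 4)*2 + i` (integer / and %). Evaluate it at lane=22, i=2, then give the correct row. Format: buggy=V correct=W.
buggy=6 correct=12

`(lane % 4)*2 + i`[22,2]=>6
lane 22: grp=5 (22/4), tig=2 (22%4)
i=2: r=2*2+0+8=12, c=grp=5
row: 6 vs 12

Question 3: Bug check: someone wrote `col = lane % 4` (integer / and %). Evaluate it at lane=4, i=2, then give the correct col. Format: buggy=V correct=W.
`lane % 4`[4,2]⇒0
lane 4: gr=1 (4/4), th=0 (4%4)
i=2: r=0*2+0+8=8, c=gr=1
col: 0 vs 1

buggy=0 correct=1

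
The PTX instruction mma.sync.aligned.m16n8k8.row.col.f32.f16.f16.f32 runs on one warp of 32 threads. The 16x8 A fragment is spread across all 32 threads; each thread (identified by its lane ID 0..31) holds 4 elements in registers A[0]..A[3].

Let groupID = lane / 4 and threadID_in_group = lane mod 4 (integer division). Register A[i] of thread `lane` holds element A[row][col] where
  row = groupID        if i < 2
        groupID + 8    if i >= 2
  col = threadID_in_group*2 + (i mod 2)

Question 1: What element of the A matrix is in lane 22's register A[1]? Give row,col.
22: g=5,t=2
[1] (5+0,2*2+1) = (5,5)

5,5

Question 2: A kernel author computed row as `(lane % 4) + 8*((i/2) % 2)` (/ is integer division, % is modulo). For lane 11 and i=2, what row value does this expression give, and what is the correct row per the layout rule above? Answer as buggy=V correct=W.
buggy=11 correct=10

`(lane % 4) + 8*((i/2) % 2)`[11,2]->11
lane 11->11/4=2, 11 mod 4=3
i=2  r:2+8->10  c:2·3+0->6
row: 11 vs 10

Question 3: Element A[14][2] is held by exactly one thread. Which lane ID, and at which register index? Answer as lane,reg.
r=14->g=6,rb=1  c=2->t=1,b0=0
L=6*4+1=25  i=1*2+0=2

25,2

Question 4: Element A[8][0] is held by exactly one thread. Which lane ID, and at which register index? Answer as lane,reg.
0,2

r=8→G=0,rhi=1  c=0→T=0,p=0
L=0*4+0=0  i=1*2+0=2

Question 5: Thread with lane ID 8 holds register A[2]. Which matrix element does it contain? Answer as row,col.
lane 8: grp=2 (8/4), tig=0 (8%4)
i=2: r=2+8=10, c=0*2+0=0

10,0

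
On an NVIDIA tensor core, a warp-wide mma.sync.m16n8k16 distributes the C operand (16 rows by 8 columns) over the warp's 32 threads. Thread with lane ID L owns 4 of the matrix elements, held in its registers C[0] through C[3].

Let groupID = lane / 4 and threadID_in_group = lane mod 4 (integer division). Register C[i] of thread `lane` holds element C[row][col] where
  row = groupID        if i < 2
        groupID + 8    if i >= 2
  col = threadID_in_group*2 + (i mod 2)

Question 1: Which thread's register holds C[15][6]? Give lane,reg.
31,2

r=15->g=7,rb=1  c=6->t=3,b0=0
L=7*4+3=31  i=1*2+0=2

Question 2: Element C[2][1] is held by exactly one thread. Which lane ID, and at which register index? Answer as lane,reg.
r=2→G=2,rhi=0  c=1→T=0,p=1
L=2*4+0=8  i=0*2+1=1

8,1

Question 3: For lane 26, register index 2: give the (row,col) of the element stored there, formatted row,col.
L=26→G=26>>2=6, T=26&3=2
[2]→row 6+8=14  col 2·2+0=4

14,4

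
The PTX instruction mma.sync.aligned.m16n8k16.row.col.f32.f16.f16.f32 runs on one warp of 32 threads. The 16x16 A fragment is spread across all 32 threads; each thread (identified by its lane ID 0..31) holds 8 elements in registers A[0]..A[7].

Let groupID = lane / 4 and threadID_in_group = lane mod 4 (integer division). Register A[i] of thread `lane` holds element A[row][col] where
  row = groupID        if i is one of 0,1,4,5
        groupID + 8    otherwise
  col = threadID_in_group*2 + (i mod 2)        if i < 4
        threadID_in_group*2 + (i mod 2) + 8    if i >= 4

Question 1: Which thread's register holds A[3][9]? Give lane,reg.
12,5

r=3⇒gr=3,Rb=0  c=9⇒Cb=1,th=0,odd=1
L=3*4+0=12  i=1*4+0*2+1=5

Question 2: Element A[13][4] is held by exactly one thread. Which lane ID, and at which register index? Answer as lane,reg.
22,2

r:13=>grp=5,rB=1  c:4=>cB=0,tig=2,lo=0
L=5*4+2=22  i=0*4+1*2+0=2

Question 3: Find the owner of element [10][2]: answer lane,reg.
r=10⇒gr=2,Rb=1  c=2⇒Cb=0,th=1,odd=0
L=2*4+1=9  i=0*4+1*2+0=2

9,2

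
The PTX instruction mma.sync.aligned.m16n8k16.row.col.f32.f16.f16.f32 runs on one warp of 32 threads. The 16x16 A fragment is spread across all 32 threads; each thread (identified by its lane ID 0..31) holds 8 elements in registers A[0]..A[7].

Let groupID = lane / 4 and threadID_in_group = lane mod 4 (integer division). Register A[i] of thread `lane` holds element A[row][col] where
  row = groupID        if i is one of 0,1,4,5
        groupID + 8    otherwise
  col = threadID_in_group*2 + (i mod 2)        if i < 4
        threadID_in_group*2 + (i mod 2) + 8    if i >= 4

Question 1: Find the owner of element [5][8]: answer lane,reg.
20,4

r=5→G=5,rhi=0  c=8→chi=1,T=0,p=0
L=5*4+0=20  i=1*4+0*2+0=4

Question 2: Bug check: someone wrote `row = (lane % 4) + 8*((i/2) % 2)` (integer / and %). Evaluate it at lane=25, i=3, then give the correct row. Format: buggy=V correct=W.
buggy=9 correct=14

`(lane % 4) + 8*((i/2) % 2)`[25,3]->9
L=25->g=25>>2=6, t=25&3=1
[3]->row 6+8=14  col 1·2+1+0=3
row: 9 vs 14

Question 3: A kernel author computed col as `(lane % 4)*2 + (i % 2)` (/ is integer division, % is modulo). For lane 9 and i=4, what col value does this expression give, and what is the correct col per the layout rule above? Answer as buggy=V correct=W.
buggy=2 correct=10

`(lane % 4)*2 + (i % 2)`[9,4]⇒2
9: gr=2,th=1
[4] (2+0,1*2+0+8) = (2,10)
col: 2 vs 10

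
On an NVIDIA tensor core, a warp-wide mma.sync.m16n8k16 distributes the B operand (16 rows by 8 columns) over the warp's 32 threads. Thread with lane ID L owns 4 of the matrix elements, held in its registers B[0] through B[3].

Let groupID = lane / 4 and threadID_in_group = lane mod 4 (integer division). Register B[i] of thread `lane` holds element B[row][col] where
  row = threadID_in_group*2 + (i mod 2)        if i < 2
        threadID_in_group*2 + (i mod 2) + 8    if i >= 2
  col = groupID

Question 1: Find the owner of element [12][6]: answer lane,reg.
26,2

c=6->g=6  r=12->rb=1,t=2,b0=0
L=6*4+2=26  i=1*2+0=2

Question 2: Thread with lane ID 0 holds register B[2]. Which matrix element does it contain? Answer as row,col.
8,0

0: g=0,t=0
[2] (0*2+0+8,0) = (8,0)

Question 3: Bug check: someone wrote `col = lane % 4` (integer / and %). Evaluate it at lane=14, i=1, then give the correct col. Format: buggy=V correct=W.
`lane % 4`[14,1]=>2
lane 14=>14/4=3, 14 mod 4=2
i=1  r:2·2+1+0=>5  c:3
col: 2 vs 3

buggy=2 correct=3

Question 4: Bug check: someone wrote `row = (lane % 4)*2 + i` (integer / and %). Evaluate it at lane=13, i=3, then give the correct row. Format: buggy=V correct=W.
buggy=5 correct=11

`(lane % 4)*2 + i`[13,3]→5
lane 13: G=3 (13/4), T=1 (13%4)
i=3: r=1*2+1+8=11, c=G=3
row: 5 vs 11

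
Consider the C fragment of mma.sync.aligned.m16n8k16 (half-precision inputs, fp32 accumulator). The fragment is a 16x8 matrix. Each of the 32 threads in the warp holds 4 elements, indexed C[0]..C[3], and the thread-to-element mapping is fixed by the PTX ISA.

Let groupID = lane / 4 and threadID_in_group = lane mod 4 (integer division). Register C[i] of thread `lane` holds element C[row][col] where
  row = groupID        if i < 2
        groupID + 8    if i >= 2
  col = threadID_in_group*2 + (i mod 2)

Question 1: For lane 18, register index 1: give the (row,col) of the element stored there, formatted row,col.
lane 18: g=4 (18/4), t=2 (18%4)
i=1: r=4+0=4, c=2*2+1=5

4,5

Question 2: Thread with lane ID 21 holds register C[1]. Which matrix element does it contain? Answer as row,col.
lane 21: g=5 (21/4), t=1 (21%4)
i=1: r=5+0=5, c=1*2+1=3

5,3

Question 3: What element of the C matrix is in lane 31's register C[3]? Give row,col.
15,7

lane 31⇒31/4=7, 31 mod 4=3
i=3  r:7+8⇒15  c:2·3+1⇒7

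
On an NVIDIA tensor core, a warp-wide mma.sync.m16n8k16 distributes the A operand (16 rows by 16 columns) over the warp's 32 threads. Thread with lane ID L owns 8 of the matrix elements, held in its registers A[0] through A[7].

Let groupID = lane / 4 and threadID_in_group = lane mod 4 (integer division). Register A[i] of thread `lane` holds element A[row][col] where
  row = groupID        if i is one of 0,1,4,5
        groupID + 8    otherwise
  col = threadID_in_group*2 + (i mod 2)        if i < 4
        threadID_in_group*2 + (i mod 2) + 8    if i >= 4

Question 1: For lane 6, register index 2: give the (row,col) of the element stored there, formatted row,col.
9,4

L=6->g=6>>2=1, t=6&3=2
[2]->row 1+8=9  col 2·2+0+0=4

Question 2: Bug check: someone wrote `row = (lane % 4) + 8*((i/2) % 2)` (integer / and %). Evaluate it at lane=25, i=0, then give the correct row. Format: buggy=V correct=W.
buggy=1 correct=6

`(lane % 4) + 8*((i/2) % 2)`[25,0]⇒1
25: gr=6,th=1
[0] (6+0,1*2+0+0) = (6,2)
row: 1 vs 6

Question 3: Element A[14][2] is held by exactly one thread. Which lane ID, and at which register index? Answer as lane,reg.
25,2

r: 14->gid=6,r8=1  c: 2->c8=0,tid=1,i&1=0
L=6*4+1=25  i=0*4+1*2+0=2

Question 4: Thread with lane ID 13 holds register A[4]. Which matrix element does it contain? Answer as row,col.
L=13->gid=13>>2=3, tid=13&3=1
[4]->row 3+0=3  col 1·2+0+8=10

3,10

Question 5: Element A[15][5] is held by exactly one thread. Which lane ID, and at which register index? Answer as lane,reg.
30,3

r=15->g=7,rb=1  c=5->cb=0,t=2,b0=1
L=7*4+2=30  i=0*4+1*2+1=3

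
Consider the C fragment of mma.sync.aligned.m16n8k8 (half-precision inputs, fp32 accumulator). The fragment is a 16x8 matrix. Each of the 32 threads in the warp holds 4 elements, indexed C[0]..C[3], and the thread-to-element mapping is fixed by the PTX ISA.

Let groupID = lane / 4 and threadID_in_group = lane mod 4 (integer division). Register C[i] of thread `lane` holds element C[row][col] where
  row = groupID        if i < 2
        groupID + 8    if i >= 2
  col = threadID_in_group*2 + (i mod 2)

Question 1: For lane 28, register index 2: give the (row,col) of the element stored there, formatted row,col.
15,0

28: gid=7,tid=0
[2] (7+8,0*2+0) = (15,0)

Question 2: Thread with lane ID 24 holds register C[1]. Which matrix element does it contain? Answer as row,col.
6,1

lane 24=>24/4=6, 24 mod 4=0
i=1  r:6+0=>6  c:2·0+1=>1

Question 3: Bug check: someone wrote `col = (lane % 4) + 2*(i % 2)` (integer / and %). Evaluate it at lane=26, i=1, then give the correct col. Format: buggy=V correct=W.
`(lane % 4) + 2*(i % 2)`[26,1]->4
L=26->gid=26>>2=6, tid=26&3=2
[1]->row 6+0=6  col 2·2+1=5
col: 4 vs 5

buggy=4 correct=5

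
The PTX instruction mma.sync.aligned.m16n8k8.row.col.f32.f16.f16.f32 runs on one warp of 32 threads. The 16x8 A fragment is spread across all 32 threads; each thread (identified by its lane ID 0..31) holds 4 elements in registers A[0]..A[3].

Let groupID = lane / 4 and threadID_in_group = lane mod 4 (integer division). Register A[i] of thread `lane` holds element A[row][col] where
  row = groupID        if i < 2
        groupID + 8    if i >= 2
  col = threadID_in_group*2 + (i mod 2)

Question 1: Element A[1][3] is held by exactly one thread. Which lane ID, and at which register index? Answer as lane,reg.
5,1

r=1→G=1,rhi=0  c=3→T=1,p=1
L=1*4+1=5  i=0*2+1=1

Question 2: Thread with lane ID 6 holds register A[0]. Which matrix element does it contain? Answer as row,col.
1,4

L=6=>grp=6>>2=1, tig=6&3=2
[0]=>row 1+0=1  col 2·2+0=4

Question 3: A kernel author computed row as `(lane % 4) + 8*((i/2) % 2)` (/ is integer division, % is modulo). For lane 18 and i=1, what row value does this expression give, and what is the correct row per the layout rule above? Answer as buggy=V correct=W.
buggy=2 correct=4

`(lane % 4) + 8*((i/2) % 2)`[18,1]->2
lane 18: g=4 (18/4), t=2 (18%4)
i=1: r=4+0=4, c=2*2+1=5
row: 2 vs 4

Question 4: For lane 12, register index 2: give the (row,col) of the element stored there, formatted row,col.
lane 12→12/4=3, 12 mod 4=0
i=2  r:3+8→11  c:2·0+0→0

11,0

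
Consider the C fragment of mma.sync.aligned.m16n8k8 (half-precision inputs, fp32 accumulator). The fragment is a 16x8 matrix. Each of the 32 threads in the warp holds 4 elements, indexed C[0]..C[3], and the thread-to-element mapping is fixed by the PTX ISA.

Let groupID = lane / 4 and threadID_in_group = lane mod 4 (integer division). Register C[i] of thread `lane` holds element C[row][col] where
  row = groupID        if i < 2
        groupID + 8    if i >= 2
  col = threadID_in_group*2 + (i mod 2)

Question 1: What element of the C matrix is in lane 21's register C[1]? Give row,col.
L=21=>grp=21>>2=5, tig=21&3=1
[1]=>row 5+0=5  col 1·2+1=3

5,3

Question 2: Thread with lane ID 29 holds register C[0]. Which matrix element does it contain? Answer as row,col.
lane 29->29/4=7, 29 mod 4=1
i=0  r:7+0->7  c:2·1+0->2

7,2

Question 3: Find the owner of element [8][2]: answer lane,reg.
1,2

r=8->g=0,rb=1  c=2->t=1,b0=0
L=0*4+1=1  i=1*2+0=2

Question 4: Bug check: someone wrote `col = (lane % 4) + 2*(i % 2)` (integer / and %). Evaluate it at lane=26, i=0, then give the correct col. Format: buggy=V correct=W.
buggy=2 correct=4

`(lane % 4) + 2*(i % 2)`[26,0]⇒2
lane 26: gr=6 (26/4), th=2 (26%4)
i=0: r=6+0=6, c=2*2+0=4
col: 2 vs 4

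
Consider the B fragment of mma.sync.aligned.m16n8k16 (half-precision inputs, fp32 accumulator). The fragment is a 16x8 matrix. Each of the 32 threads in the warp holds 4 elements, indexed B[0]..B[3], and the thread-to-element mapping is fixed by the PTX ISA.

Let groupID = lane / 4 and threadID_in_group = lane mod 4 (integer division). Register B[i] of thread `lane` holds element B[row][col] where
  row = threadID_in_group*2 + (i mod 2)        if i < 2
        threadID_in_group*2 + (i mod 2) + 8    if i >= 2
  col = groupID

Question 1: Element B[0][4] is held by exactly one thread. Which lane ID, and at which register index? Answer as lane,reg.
c=4→G=4  r=0→rhi=0,T=0,p=0
L=4*4+0=16  i=0*2+0=0

16,0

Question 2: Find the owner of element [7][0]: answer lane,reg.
c=0⇒gr=0  r=7⇒Rb=0,th=3,odd=1
L=0*4+3=3  i=0*2+1=1

3,1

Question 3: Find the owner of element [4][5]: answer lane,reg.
c=5⇒gr=5  r=4⇒Rb=0,th=2,odd=0
L=5*4+2=22  i=0*2+0=0

22,0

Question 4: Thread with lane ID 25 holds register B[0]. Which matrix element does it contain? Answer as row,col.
2,6

lane 25: grp=6 (25/4), tig=1 (25%4)
i=0: r=1*2+0+0=2, c=grp=6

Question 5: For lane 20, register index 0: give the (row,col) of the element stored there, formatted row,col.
0,5

L=20->g=20>>2=5, t=20&3=0
[0]->row 0·2+0+0=0  col g=5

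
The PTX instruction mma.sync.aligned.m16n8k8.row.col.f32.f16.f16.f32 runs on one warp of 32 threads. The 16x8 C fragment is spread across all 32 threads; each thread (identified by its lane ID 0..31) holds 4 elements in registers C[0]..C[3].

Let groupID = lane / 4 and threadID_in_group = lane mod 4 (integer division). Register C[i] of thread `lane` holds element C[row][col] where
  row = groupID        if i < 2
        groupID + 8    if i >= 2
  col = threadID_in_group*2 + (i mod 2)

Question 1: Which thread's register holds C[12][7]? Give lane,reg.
r:12=>grp=4,rB=1  c:7=>tig=3,lo=1
L=4*4+3=19  i=1*2+1=3

19,3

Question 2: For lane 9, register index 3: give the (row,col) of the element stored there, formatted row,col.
10,3

lane 9->9/4=2, 9 mod 4=1
i=3  r:2+8->10  c:2·1+1->3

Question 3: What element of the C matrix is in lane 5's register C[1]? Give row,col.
5: grp=1,tig=1
[1] (1+0,1*2+1) = (1,3)

1,3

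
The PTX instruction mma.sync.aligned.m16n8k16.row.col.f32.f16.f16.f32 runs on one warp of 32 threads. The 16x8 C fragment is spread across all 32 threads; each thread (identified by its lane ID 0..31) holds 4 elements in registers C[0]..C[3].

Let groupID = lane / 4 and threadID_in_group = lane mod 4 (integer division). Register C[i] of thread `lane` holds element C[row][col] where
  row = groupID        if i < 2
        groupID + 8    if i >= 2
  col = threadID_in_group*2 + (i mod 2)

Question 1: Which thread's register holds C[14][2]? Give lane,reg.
25,2

r=14->g=6,rb=1  c=2->t=1,b0=0
L=6*4+1=25  i=1*2+0=2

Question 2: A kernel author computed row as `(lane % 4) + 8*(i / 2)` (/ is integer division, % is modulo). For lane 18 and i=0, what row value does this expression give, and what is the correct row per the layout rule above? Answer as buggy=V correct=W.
buggy=2 correct=4

`(lane % 4) + 8*(i / 2)`[18,0]⇒2
lane 18: gr=4 (18/4), th=2 (18%4)
i=0: r=4+0=4, c=2*2+0=4
row: 2 vs 4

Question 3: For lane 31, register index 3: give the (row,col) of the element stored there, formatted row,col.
15,7

L=31⇒gr=31>>2=7, th=31&3=3
[3]⇒row 7+8=15  col 3·2+1=7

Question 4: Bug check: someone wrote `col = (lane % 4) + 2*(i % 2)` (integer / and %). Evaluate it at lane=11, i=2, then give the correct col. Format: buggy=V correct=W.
`(lane % 4) + 2*(i % 2)`[11,2]=>3
L=11=>grp=11>>2=2, tig=11&3=3
[2]=>row 2+8=10  col 3·2+0=6
col: 3 vs 6

buggy=3 correct=6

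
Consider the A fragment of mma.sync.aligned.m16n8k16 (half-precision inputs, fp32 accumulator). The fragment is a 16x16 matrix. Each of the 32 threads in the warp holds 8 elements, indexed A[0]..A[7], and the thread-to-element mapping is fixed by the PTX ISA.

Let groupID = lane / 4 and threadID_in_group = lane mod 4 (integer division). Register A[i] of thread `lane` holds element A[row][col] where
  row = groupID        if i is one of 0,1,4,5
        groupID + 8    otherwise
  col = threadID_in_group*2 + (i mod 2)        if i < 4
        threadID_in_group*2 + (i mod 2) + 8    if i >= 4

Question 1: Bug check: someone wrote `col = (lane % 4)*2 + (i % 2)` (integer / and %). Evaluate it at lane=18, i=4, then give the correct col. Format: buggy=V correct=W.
buggy=4 correct=12

`(lane % 4)*2 + (i % 2)`[18,4]⇒4
lane 18: gr=4 (18/4), th=2 (18%4)
i=4: r=4+0=4, c=2*2+0+8=12
col: 4 vs 12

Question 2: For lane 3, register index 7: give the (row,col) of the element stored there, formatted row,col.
3: grp=0,tig=3
[7] (0+8,3*2+1+8) = (8,15)

8,15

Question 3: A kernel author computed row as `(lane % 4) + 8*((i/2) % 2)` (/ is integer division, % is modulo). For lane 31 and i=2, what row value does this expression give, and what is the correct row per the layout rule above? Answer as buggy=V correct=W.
`(lane % 4) + 8*((i/2) % 2)`[31,2]->11
L=31->g=31>>2=7, t=31&3=3
[2]->row 7+8=15  col 3·2+0+0=6
row: 11 vs 15

buggy=11 correct=15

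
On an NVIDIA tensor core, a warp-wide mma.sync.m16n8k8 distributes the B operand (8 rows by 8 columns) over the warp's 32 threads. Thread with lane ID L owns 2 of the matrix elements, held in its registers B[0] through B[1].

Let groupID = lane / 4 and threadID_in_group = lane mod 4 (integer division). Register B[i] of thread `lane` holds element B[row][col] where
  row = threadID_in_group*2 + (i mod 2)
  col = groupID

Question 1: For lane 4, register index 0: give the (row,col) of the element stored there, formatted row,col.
0,1

lane 4→4/4=1, 4 mod 4=0
i=0  r:2·0+0→0  c:1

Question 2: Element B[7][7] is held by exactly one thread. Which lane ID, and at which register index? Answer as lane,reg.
31,1

c: 7->gid=7  r: 7->tid=3,i&1=1
L=7*4+3=31  i=1=1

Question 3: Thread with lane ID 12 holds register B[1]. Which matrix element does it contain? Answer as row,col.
1,3

lane 12: grp=3 (12/4), tig=0 (12%4)
i=1: r=0*2+1=1, c=grp=3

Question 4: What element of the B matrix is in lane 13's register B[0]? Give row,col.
lane 13->13/4=3, 13 mod 4=1
i=0  r:2·1+0->2  c:3

2,3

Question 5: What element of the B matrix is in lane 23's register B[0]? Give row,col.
lane 23: gid=5 (23/4), tid=3 (23%4)
i=0: r=3*2+0=6, c=gid=5

6,5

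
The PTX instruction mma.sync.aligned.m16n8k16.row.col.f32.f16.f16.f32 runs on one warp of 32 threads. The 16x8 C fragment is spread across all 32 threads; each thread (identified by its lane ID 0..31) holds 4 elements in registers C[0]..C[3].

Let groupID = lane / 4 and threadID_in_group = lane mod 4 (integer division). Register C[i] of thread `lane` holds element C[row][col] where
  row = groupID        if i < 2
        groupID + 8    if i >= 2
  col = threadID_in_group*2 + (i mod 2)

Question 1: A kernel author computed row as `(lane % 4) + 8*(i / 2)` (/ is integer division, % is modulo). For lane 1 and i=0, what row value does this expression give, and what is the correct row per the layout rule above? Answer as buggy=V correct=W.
buggy=1 correct=0

`(lane % 4) + 8*(i / 2)`[1,0]=>1
lane 1=>1/4=0, 1 mod 4=1
i=0  r:0+0=>0  c:2·1+0=>2
row: 1 vs 0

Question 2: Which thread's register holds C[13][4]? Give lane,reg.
r: 13->gid=5,r8=1  c: 4->tid=2,i&1=0
L=5*4+2=22  i=1*2+0=2

22,2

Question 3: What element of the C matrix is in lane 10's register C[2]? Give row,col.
10,4

10: g=2,t=2
[2] (2+8,2*2+0) = (10,4)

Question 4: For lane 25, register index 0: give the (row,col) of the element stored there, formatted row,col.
lane 25→25/4=6, 25 mod 4=1
i=0  r:6+0→6  c:2·1+0→2

6,2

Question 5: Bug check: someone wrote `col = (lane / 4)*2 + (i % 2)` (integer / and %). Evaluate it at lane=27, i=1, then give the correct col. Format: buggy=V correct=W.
`(lane / 4)*2 + (i % 2)`[27,1]⇒13
L=27⇒gr=27>>2=6, th=27&3=3
[1]⇒row 6+0=6  col 3·2+1=7
col: 13 vs 7

buggy=13 correct=7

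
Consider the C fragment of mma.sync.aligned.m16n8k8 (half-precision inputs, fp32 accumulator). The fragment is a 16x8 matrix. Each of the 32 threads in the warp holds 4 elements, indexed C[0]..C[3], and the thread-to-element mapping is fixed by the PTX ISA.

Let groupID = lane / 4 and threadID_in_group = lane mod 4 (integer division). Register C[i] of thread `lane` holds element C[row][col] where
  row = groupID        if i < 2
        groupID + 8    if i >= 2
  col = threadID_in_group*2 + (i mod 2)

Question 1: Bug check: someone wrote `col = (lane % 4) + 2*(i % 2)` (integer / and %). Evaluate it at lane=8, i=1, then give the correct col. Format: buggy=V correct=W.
buggy=2 correct=1

`(lane % 4) + 2*(i % 2)`[8,1]→2
8: G=2,T=0
[1] (2+0,0*2+1) = (2,1)
col: 2 vs 1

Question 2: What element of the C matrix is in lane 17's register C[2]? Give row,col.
17: g=4,t=1
[2] (4+8,1*2+0) = (12,2)

12,2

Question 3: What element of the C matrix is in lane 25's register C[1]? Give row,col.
6,3

lane 25: gid=6 (25/4), tid=1 (25%4)
i=1: r=6+0=6, c=1*2+1=3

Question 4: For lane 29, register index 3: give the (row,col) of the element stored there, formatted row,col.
15,3

L=29->g=29>>2=7, t=29&3=1
[3]->row 7+8=15  col 1·2+1=3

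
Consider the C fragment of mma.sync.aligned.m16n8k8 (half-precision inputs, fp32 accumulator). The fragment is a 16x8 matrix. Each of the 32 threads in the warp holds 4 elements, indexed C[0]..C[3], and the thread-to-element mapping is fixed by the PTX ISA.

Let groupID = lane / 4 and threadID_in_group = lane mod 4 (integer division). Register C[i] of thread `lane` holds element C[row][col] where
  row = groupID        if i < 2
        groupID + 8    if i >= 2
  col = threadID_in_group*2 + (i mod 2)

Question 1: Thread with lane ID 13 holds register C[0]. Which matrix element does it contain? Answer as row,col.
L=13=>grp=13>>2=3, tig=13&3=1
[0]=>row 3+0=3  col 1·2+0=2

3,2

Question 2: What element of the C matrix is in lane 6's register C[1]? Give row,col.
1,5

lane 6: g=1 (6/4), t=2 (6%4)
i=1: r=1+0=1, c=2*2+1=5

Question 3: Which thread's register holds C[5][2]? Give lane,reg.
21,0

r: 5->gid=5,r8=0  c: 2->tid=1,i&1=0
L=5*4+1=21  i=0*2+0=0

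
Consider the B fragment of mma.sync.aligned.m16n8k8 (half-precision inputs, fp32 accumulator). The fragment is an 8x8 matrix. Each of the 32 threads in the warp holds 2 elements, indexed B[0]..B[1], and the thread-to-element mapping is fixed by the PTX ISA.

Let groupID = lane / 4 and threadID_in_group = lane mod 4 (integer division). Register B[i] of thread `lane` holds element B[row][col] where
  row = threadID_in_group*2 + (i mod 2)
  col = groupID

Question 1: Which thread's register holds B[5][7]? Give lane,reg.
30,1

c=7->g=7  r=5->t=2,b0=1
L=7*4+2=30  i=1=1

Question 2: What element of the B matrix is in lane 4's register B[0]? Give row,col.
0,1

L=4->gid=4>>2=1, tid=4&3=0
[0]->row 0·2+0=0  col gid=1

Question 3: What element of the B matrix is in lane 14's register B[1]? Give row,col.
5,3

lane 14→14/4=3, 14 mod 4=2
i=1  r:2·2+1→5  c:3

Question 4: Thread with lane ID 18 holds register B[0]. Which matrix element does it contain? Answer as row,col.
lane 18: G=4 (18/4), T=2 (18%4)
i=0: r=2*2+0=4, c=G=4

4,4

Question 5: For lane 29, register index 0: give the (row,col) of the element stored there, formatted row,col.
lane 29->29/4=7, 29 mod 4=1
i=0  r:2·1+0->2  c:7

2,7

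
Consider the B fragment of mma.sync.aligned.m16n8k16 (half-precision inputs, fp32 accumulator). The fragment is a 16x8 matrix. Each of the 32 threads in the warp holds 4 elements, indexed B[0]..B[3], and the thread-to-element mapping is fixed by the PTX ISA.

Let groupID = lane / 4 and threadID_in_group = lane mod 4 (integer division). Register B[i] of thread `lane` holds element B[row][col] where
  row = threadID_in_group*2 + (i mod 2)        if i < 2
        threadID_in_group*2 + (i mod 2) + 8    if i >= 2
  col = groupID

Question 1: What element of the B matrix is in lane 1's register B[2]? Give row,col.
1: grp=0,tig=1
[2] (1*2+0+8,0) = (10,0)

10,0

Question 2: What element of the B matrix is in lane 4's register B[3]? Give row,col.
9,1

lane 4: gid=1 (4/4), tid=0 (4%4)
i=3: r=0*2+1+8=9, c=gid=1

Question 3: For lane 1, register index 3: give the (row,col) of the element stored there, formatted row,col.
lane 1->1/4=0, 1 mod 4=1
i=3  r:2·1+1+8->11  c:0

11,0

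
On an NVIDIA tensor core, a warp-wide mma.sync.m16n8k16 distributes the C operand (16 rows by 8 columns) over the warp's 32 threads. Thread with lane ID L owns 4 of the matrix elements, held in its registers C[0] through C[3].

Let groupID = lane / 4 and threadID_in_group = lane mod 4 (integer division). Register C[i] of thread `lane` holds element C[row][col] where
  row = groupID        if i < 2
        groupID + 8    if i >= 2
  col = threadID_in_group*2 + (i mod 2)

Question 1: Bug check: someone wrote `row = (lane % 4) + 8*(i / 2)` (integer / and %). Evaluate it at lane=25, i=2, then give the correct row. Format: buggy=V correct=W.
`(lane % 4) + 8*(i / 2)`[25,2]->9
L=25->g=25>>2=6, t=25&3=1
[2]->row 6+8=14  col 1·2+0=2
row: 9 vs 14

buggy=9 correct=14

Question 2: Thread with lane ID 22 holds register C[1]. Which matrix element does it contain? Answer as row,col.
5,5

lane 22: gid=5 (22/4), tid=2 (22%4)
i=1: r=5+0=5, c=2*2+1=5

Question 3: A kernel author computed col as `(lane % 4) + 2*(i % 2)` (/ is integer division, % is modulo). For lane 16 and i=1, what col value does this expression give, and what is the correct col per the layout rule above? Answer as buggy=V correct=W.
buggy=2 correct=1

`(lane % 4) + 2*(i % 2)`[16,1]=>2
lane 16: grp=4 (16/4), tig=0 (16%4)
i=1: r=4+0=4, c=0*2+1=1
col: 2 vs 1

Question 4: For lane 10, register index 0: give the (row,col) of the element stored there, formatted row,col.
2,4

10: G=2,T=2
[0] (2+0,2*2+0) = (2,4)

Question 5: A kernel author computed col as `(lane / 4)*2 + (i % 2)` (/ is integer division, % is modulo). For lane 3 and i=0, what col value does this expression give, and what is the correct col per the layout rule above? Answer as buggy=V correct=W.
`(lane / 4)*2 + (i % 2)`[3,0]→0
L=3→G=3>>2=0, T=3&3=3
[0]→row 0+0=0  col 3·2+0=6
col: 0 vs 6

buggy=0 correct=6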